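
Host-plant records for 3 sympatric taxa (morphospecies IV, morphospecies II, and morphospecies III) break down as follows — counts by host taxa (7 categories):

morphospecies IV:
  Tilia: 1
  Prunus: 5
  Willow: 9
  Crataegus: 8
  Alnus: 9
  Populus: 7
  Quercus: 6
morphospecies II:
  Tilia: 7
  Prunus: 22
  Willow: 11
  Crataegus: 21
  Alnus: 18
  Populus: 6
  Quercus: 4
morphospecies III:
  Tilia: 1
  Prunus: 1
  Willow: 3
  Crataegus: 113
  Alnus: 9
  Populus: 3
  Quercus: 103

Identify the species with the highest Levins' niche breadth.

morphospecies IV

Proportions for morphospecies IV (n=45): 1/45=0.0222, 5/45=0.1111, 9/45=0.2000, 8/45=0.1778, 9/45=0.2000, 7/45=0.1556, 6/45=0.1333
Proportions for morphospecies II (n=89): 7/89=0.0787, 22/89=0.2472, 11/89=0.1236, 21/89=0.2360, 18/89=0.2022, 6/89=0.0674, 4/89=0.0449
Proportions for morphospecies III (n=233): 1/233=0.0043, 1/233=0.0043, 3/233=0.0129, 113/233=0.4850, 9/233=0.0386, 3/233=0.0129, 103/233=0.4421
Σp_IVᵢ² = 0.0222² + 0.1111² + 0.2000² + 0.1778² + 0.2000² + 0.1556² + 0.1333² = 0.000493 + 0.012343 + 0.040000 + 0.031613 + 0.040000 + 0.024211 + 0.017769 = 0.166429
B_IV = 1 / 0.166429 = 6.0086
Σp_IIᵢ² = 0.0787² + 0.2472² + 0.1236² + 0.2360² + 0.2022² + 0.0674² + 0.0449² = 0.006194 + 0.061108 + 0.015277 + 0.055696 + 0.040885 + 0.004543 + 0.002016 = 0.185719
B_II = 1 / 0.185719 = 5.3845
Σp_IIIᵢ² = 0.0043² + 0.0043² + 0.0129² + 0.4850² + 0.0386² + 0.0129² + 0.4421² = 0.000018 + 0.000018 + 0.000166 + 0.235225 + 0.001490 + 0.000166 + 0.195452 = 0.432535
B_III = 1 / 0.432535 = 2.3120
Highest B → broadest niche (most generalist): morphospecies IV (B = 6.01).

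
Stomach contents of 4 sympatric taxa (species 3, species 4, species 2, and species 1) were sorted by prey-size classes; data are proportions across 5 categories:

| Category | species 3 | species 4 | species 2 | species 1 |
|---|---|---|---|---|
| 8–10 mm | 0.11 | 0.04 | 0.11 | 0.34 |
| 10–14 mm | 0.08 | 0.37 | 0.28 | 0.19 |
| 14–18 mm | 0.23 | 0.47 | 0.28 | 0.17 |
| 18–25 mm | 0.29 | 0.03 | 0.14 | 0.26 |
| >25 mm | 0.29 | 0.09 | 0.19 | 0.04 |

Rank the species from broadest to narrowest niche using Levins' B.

Σp_3ᵢ² = 0.11² + 0.08² + 0.23² + 0.29² + 0.29² = 0.0121 + 0.0064 + 0.0529 + 0.0841 + 0.0841 = 0.2396
B_3 = 1 / 0.2396 = 4.1736
Σp_4ᵢ² = 0.04² + 0.37² + 0.47² + 0.03² + 0.09² = 0.0016 + 0.1369 + 0.2209 + 0.0009 + 0.0081 = 0.3684
B_4 = 1 / 0.3684 = 2.7144
Σp_2ᵢ² = 0.11² + 0.28² + 0.28² + 0.14² + 0.19² = 0.0121 + 0.0784 + 0.0784 + 0.0196 + 0.0361 = 0.2246
B_2 = 1 / 0.2246 = 4.4524
Σp_1ᵢ² = 0.34² + 0.19² + 0.17² + 0.26² + 0.04² = 0.1156 + 0.0361 + 0.0289 + 0.0676 + 0.0016 = 0.2498
B_1 = 1 / 0.2498 = 4.0032
Ranking by B (broadest → narrowest): species 2 (4.45) > species 3 (4.17) > species 1 (4.00) > species 4 (2.71)

species 2 > species 3 > species 1 > species 4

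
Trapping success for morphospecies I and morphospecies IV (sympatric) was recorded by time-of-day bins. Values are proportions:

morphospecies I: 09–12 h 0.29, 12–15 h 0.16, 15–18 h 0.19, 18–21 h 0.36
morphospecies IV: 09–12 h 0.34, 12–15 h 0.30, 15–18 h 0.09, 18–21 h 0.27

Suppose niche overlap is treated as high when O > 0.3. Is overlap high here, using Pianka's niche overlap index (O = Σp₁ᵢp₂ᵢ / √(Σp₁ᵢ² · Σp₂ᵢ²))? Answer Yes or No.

Yes

Σ p₁ᵢp₂ᵢ = 0.0986 + 0.0480 + 0.0171 + 0.0972 = 0.2609
Σp_1ᵢ² = 0.29² + 0.16² + 0.19² + 0.36² = 0.0841 + 0.0256 + 0.0361 + 0.1296 = 0.2754
Σp_2ᵢ² = 0.34² + 0.30² + 0.09² + 0.27² = 0.1156 + 0.0900 + 0.0081 + 0.0729 = 0.2866
O = 0.2609 / √(0.2754 × 0.2866) = 0.2609 / 0.28094 = 0.9287
O = 0.9287 > 0.3 → Yes.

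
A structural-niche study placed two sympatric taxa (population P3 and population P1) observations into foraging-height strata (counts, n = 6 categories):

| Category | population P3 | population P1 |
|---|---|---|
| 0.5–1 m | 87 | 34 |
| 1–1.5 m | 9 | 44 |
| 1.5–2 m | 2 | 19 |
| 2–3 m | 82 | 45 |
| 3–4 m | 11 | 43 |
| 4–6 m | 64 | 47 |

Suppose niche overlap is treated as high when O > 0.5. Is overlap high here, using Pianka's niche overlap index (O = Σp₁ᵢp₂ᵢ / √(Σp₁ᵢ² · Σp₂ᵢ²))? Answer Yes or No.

Proportions for population P3 (n=255): 87/255=0.3412, 9/255=0.0353, 2/255=0.0078, 82/255=0.3216, 11/255=0.0431, 64/255=0.2510
Proportions for population P1 (n=232): 34/232=0.1466, 44/232=0.1897, 19/232=0.0819, 45/232=0.1940, 43/232=0.1853, 47/232=0.2026
Σ p₁ᵢp₂ᵢ = 0.050020 + 0.006696 + 0.000639 + 0.062390 + 0.007986 + 0.050853 = 0.178584
Σp_1ᵢ² = 0.3412² + 0.0353² + 0.0078² + 0.3216² + 0.0431² + 0.2510² = 0.116417 + 0.001246 + 0.000061 + 0.103427 + 0.001858 + 0.063001 = 0.286010
Σp_2ᵢ² = 0.1466² + 0.1897² + 0.0819² + 0.1940² + 0.1853² + 0.2026² = 0.021492 + 0.035986 + 0.006708 + 0.037636 + 0.034336 + 0.041047 = 0.177205
O = 0.178584 / √(0.286010 × 0.177205) = 0.178584 / 0.2251275 = 0.7933
O = 0.7933 > 0.5 → Yes.

Yes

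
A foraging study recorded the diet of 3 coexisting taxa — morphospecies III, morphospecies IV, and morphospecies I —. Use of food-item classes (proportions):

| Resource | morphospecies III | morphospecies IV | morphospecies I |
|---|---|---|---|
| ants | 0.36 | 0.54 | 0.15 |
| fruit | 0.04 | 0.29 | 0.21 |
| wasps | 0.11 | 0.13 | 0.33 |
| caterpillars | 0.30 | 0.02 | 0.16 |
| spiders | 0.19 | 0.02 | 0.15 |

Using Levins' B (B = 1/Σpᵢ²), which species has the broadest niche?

Σp_IIIᵢ² = 0.36² + 0.04² + 0.11² + 0.30² + 0.19² = 0.1296 + 0.0016 + 0.0121 + 0.0900 + 0.0361 = 0.2694
B_III = 1 / 0.2694 = 3.7120
Σp_IVᵢ² = 0.54² + 0.29² + 0.13² + 0.02² + 0.02² = 0.2916 + 0.0841 + 0.0169 + 0.0004 + 0.0004 = 0.3934
B_IV = 1 / 0.3934 = 2.5419
Σp_Iᵢ² = 0.15² + 0.21² + 0.33² + 0.16² + 0.15² = 0.0225 + 0.0441 + 0.1089 + 0.0256 + 0.0225 = 0.2236
B_I = 1 / 0.2236 = 4.4723
Highest B → broadest niche (most generalist): morphospecies I (B = 4.47).

morphospecies I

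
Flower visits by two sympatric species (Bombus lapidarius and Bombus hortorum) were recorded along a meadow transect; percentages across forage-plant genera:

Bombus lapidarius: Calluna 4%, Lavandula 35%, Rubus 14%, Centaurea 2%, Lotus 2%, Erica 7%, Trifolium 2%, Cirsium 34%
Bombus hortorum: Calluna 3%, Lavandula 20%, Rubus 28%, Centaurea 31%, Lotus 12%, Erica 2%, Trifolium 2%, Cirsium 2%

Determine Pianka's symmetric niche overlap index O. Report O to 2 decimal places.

0.52

Convert percentages to proportions (divide by 100).
Σ p₁ᵢp₂ᵢ = 0.0012 + 0.0700 + 0.0392 + 0.0062 + 0.0024 + 0.0014 + 0.0004 + 0.0068 = 0.1276
Σp_1ᵢ² = 0.04² + 0.35² + 0.14² + 0.02² + 0.02² + 0.07² + 0.02² + 0.34² = 0.0016 + 0.1225 + 0.0196 + 0.0004 + 0.0004 + 0.0049 + 0.0004 + 0.1156 = 0.2654
Σp_2ᵢ² = 0.03² + 0.20² + 0.28² + 0.31² + 0.12² + 0.02² + 0.02² + 0.02² = 0.0009 + 0.0400 + 0.0784 + 0.0961 + 0.0144 + 0.0004 + 0.0004 + 0.0004 = 0.2310
O = 0.1276 / √(0.2654 × 0.2310) = 0.1276 / 0.24760 = 0.5153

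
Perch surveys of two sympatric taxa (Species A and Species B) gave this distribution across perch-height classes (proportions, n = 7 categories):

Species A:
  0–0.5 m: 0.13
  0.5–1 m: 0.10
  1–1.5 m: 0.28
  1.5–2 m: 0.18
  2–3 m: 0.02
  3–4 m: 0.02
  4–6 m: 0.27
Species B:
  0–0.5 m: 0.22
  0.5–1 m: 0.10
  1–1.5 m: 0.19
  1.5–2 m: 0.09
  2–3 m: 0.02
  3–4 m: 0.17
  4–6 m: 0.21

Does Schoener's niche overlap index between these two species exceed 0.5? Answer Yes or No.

Σ|p₁ᵢ − p₂ᵢ| = 0.09 + 0.00 + 0.09 + 0.09 + 0.00 + 0.15 + 0.06 = 0.48
D = 1 − ½ × 0.48 = 1 − 0.240 = 0.7600
D = 0.7600 > 0.5 → Yes.

Yes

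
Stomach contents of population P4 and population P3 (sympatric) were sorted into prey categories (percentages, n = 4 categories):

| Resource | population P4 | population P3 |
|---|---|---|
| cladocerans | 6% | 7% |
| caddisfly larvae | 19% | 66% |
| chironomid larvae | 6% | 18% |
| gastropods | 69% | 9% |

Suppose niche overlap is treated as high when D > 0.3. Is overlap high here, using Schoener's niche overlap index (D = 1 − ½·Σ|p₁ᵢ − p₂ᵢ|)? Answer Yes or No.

Yes

Convert percentages to proportions (divide by 100).
Σ|p₁ᵢ − p₂ᵢ| = 0.01 + 0.47 + 0.12 + 0.60 = 1.20
D = 1 − ½ × 1.20 = 1 − 0.600 = 0.4000
D = 0.4000 > 0.3 → Yes.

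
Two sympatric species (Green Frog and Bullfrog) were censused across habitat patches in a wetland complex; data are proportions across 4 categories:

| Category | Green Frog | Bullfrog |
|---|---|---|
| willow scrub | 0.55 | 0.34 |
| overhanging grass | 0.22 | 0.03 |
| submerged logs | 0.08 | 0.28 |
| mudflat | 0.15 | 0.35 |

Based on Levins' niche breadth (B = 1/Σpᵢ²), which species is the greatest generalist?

Bullfrog

Σp_Frogᵢ² = 0.55² + 0.22² + 0.08² + 0.15² = 0.3025 + 0.0484 + 0.0064 + 0.0225 = 0.3798
B_Frog = 1 / 0.3798 = 2.6330
Σp_Bullᵢ² = 0.34² + 0.03² + 0.28² + 0.35² = 0.1156 + 0.0009 + 0.0784 + 0.1225 = 0.3174
B_Bull = 1 / 0.3174 = 3.1506
Highest B → broadest niche (most generalist): Bullfrog (B = 3.15).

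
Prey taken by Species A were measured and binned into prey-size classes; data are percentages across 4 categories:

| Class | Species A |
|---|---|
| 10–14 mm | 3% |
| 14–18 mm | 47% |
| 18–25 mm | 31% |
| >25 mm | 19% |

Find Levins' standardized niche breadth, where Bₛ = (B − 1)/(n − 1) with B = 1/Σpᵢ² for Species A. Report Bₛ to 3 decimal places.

Convert percentages to proportions (divide by 100).
Σpᵢ² = 0.03² + 0.47² + 0.31² + 0.19² = 0.0009 + 0.2209 + 0.0961 + 0.0361 = 0.3540
B = 1 / 0.3540 = 2.82486
Bₛ = (B − 1)/(n − 1) = (2.82486 − 1)/(4 − 1) = 1.82486/3 = 0.60829

0.608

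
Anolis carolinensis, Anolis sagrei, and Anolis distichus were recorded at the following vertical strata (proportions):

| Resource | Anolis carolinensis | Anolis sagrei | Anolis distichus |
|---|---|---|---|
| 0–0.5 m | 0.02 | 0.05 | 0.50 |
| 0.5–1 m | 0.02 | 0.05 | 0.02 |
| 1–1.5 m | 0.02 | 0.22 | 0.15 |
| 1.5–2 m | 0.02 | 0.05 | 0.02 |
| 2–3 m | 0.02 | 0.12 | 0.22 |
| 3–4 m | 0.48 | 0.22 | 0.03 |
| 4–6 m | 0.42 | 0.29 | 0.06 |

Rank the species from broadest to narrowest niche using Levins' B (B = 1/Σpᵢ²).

Anolis sagrei > Anolis distichus > Anolis carolinensis

Σp_caroᵢ² = 0.02² + 0.02² + 0.02² + 0.02² + 0.02² + 0.48² + 0.42² = 0.0004 + 0.0004 + 0.0004 + 0.0004 + 0.0004 + 0.2304 + 0.1764 = 0.4088
B_caro = 1 / 0.4088 = 2.4462
Σp_sagrᵢ² = 0.05² + 0.05² + 0.22² + 0.05² + 0.12² + 0.22² + 0.29² = 0.0025 + 0.0025 + 0.0484 + 0.0025 + 0.0144 + 0.0484 + 0.0841 = 0.2028
B_sagr = 1 / 0.2028 = 4.9310
Σp_distᵢ² = 0.50² + 0.02² + 0.15² + 0.02² + 0.22² + 0.03² + 0.06² = 0.2500 + 0.0004 + 0.0225 + 0.0004 + 0.0484 + 0.0009 + 0.0036 = 0.3262
B_dist = 1 / 0.3262 = 3.0656
Ranking by B (broadest → narrowest): Anolis sagrei (4.93) > Anolis distichus (3.07) > Anolis carolinensis (2.45)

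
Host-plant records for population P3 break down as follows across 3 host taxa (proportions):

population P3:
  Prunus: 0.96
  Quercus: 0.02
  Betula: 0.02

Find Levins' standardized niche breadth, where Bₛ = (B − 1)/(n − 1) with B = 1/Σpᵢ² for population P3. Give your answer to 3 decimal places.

Σpᵢ² = 0.96² + 0.02² + 0.02² = 0.9216 + 0.0004 + 0.0004 = 0.9224
B = 1 / 0.9224 = 1.08413
Bₛ = (B − 1)/(n − 1) = (1.08413 − 1)/(3 − 1) = 0.08413/2 = 0.04207

0.042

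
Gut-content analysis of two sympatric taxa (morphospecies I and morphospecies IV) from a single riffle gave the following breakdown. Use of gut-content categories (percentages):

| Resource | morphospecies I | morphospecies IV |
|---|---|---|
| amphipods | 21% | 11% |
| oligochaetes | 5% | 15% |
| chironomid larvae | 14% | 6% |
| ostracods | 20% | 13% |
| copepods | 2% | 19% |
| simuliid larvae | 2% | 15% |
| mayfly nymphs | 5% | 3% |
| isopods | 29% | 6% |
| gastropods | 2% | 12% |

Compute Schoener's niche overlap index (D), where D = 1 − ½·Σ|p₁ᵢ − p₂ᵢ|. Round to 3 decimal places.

0.500

Convert percentages to proportions (divide by 100).
Σ|p₁ᵢ − p₂ᵢ| = 0.10 + 0.10 + 0.08 + 0.07 + 0.17 + 0.13 + 0.02 + 0.23 + 0.10 = 1.00
D = 1 − ½ × 1.00 = 1 − 0.500 = 0.50000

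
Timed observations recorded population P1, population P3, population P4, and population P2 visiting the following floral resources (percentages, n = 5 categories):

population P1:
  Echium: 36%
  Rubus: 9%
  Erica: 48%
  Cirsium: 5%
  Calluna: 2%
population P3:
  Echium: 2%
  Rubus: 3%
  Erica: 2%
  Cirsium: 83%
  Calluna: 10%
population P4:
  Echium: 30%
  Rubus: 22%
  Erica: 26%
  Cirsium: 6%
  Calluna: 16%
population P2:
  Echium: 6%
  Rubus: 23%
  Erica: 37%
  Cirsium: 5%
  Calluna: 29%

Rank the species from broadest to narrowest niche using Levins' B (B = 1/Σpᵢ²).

Convert percentages to proportions (divide by 100).
Σp_P1ᵢ² = 0.36² + 0.09² + 0.48² + 0.05² + 0.02² = 0.1296 + 0.0081 + 0.2304 + 0.0025 + 0.0004 = 0.3710
B_P1 = 1 / 0.3710 = 2.6954
Σp_P3ᵢ² = 0.02² + 0.03² + 0.02² + 0.83² + 0.10² = 0.0004 + 0.0009 + 0.0004 + 0.6889 + 0.0100 = 0.7006
B_P3 = 1 / 0.7006 = 1.4273
Σp_P4ᵢ² = 0.30² + 0.22² + 0.26² + 0.06² + 0.16² = 0.0900 + 0.0484 + 0.0676 + 0.0036 + 0.0256 = 0.2352
B_P4 = 1 / 0.2352 = 4.2517
Σp_P2ᵢ² = 0.06² + 0.23² + 0.37² + 0.05² + 0.29² = 0.0036 + 0.0529 + 0.1369 + 0.0025 + 0.0841 = 0.2800
B_P2 = 1 / 0.2800 = 3.5714
Ranking by B (broadest → narrowest): population P4 (4.25) > population P2 (3.57) > population P1 (2.70) > population P3 (1.43)

population P4 > population P2 > population P1 > population P3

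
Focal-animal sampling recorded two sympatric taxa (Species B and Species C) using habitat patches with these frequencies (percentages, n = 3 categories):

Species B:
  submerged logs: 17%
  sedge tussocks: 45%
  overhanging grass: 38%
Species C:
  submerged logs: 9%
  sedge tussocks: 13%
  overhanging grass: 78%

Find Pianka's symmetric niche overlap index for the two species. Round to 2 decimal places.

Convert percentages to proportions (divide by 100).
Σ p₁ᵢp₂ᵢ = 0.0153 + 0.0585 + 0.2964 = 0.3702
Σp_1ᵢ² = 0.17² + 0.45² + 0.38² = 0.0289 + 0.2025 + 0.1444 = 0.3758
Σp_2ᵢ² = 0.09² + 0.13² + 0.78² = 0.0081 + 0.0169 + 0.6084 = 0.6334
O = 0.3702 / √(0.3758 × 0.6334) = 0.3702 / 0.48788 = 0.7588

0.76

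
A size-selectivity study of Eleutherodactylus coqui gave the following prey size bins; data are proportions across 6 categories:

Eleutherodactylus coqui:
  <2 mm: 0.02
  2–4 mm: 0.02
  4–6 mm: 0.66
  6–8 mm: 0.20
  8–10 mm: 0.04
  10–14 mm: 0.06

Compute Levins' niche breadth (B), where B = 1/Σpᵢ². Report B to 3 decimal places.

2.076

Σpᵢ² = 0.02² + 0.02² + 0.66² + 0.20² + 0.04² + 0.06² = 0.0004 + 0.0004 + 0.4356 + 0.0400 + 0.0016 + 0.0036 = 0.4816
B = 1 / 0.4816 = 2.07641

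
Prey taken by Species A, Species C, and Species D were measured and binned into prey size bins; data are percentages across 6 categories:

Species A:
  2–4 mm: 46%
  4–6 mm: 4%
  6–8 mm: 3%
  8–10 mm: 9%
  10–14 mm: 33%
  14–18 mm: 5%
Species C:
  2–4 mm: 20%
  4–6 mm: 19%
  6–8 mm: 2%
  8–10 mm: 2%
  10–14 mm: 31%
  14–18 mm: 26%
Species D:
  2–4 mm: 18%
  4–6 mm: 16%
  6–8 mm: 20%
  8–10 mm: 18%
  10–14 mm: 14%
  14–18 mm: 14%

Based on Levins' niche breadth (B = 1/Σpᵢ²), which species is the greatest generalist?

Convert percentages to proportions (divide by 100).
Σp_Aᵢ² = 0.46² + 0.04² + 0.03² + 0.09² + 0.33² + 0.05² = 0.2116 + 0.0016 + 0.0009 + 0.0081 + 0.1089 + 0.0025 = 0.3336
B_A = 1 / 0.3336 = 2.9976
Σp_Cᵢ² = 0.20² + 0.19² + 0.02² + 0.02² + 0.31² + 0.26² = 0.0400 + 0.0361 + 0.0004 + 0.0004 + 0.0961 + 0.0676 = 0.2406
B_C = 1 / 0.2406 = 4.1563
Σp_Dᵢ² = 0.18² + 0.16² + 0.20² + 0.18² + 0.14² + 0.14² = 0.0324 + 0.0256 + 0.0400 + 0.0324 + 0.0196 + 0.0196 = 0.1696
B_D = 1 / 0.1696 = 5.8962
Highest B → broadest niche (most generalist): Species D (B = 5.90).

Species D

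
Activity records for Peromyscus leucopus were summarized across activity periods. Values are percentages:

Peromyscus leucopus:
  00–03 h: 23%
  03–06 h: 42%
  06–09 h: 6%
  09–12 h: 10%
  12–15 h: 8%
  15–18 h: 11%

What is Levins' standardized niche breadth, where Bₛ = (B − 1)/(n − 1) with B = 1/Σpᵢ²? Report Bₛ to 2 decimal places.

Convert percentages to proportions (divide by 100).
Σpᵢ² = 0.23² + 0.42² + 0.06² + 0.10² + 0.08² + 0.11² = 0.0529 + 0.1764 + 0.0036 + 0.0100 + 0.0064 + 0.0121 = 0.2614
B = 1 / 0.2614 = 3.8256
Bₛ = (B − 1)/(n − 1) = (3.8256 − 1)/(6 − 1) = 2.8256/5 = 0.5651

0.57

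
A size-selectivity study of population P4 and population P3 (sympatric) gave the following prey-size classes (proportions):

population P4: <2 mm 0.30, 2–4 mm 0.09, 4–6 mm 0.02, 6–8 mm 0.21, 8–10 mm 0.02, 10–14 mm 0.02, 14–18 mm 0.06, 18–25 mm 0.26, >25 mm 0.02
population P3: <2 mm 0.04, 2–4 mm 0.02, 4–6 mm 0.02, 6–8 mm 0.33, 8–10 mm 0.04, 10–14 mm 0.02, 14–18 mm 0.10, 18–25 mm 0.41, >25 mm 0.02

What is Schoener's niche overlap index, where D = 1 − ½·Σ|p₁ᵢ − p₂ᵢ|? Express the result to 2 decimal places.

Σ|p₁ᵢ − p₂ᵢ| = 0.26 + 0.07 + 0.00 + 0.12 + 0.02 + 0.00 + 0.04 + 0.15 + 0.00 = 0.66
D = 1 − ½ × 0.66 = 1 − 0.330 = 0.6700

0.67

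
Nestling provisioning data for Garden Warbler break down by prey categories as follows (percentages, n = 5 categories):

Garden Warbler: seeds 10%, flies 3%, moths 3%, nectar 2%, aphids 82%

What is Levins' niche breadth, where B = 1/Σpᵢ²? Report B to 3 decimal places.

1.461

Convert percentages to proportions (divide by 100).
Σpᵢ² = 0.10² + 0.03² + 0.03² + 0.02² + 0.82² = 0.0100 + 0.0009 + 0.0009 + 0.0004 + 0.6724 = 0.6846
B = 1 / 0.6846 = 1.46071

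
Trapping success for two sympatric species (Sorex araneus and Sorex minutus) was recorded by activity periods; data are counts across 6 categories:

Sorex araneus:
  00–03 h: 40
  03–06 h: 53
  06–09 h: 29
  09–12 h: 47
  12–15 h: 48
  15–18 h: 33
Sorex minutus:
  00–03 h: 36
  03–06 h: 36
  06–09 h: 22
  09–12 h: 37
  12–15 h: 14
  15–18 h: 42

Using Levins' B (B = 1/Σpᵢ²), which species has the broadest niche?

Sorex araneus

Proportions for Sorex araneus (n=250): 40/250=0.1600, 53/250=0.2120, 29/250=0.1160, 47/250=0.1880, 48/250=0.1920, 33/250=0.1320
Proportions for Sorex minutus (n=187): 36/187=0.1925, 36/187=0.1925, 22/187=0.1176, 37/187=0.1979, 14/187=0.0749, 42/187=0.2246
Σp_aranᵢ² = 0.1600² + 0.2120² + 0.1160² + 0.1880² + 0.1920² + 0.1320² = 0.025600 + 0.044944 + 0.013456 + 0.035344 + 0.036864 + 0.017424 = 0.173632
B_aran = 1 / 0.173632 = 5.7593
Σp_minuᵢ² = 0.1925² + 0.1925² + 0.1176² + 0.1979² + 0.0749² + 0.2246² = 0.037056 + 0.037056 + 0.013830 + 0.039164 + 0.005610 + 0.050445 = 0.183161
B_minu = 1 / 0.183161 = 5.4597
Highest B → broadest niche (most generalist): Sorex araneus (B = 5.76).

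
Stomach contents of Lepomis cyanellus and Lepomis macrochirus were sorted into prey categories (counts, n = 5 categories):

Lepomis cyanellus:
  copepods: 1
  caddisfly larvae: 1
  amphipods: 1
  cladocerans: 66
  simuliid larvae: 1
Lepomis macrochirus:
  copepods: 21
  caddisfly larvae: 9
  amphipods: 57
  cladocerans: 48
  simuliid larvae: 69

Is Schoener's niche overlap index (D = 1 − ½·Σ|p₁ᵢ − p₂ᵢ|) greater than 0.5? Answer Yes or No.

Proportions for Lepomis cyanellus (n=70): 1/70=0.0143, 1/70=0.0143, 1/70=0.0143, 66/70=0.9429, 1/70=0.0143
Proportions for Lepomis macrochirus (n=204): 21/204=0.1029, 9/204=0.0441, 57/204=0.2794, 48/204=0.2353, 69/204=0.3382
Σ|p₁ᵢ − p₂ᵢ| = 0.0886 + 0.0298 + 0.2651 + 0.7076 + 0.3239 = 1.4150
D = 1 − ½ × 1.4150 = 1 − 0.70750 = 0.29250
D = 0.29250 < 0.5 → No.

No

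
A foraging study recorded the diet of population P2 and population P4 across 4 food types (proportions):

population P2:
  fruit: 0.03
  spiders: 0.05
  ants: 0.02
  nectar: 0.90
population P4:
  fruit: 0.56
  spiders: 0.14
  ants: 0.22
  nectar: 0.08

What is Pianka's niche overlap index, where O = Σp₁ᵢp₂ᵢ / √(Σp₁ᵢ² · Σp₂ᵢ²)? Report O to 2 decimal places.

Σ p₁ᵢp₂ᵢ = 0.0168 + 0.0070 + 0.0044 + 0.0720 = 0.1002
Σp_1ᵢ² = 0.03² + 0.05² + 0.02² + 0.90² = 0.0009 + 0.0025 + 0.0004 + 0.8100 = 0.8138
Σp_2ᵢ² = 0.56² + 0.14² + 0.22² + 0.08² = 0.3136 + 0.0196 + 0.0484 + 0.0064 = 0.3880
O = 0.1002 / √(0.8138 × 0.3880) = 0.1002 / 0.56192 = 0.1783

0.18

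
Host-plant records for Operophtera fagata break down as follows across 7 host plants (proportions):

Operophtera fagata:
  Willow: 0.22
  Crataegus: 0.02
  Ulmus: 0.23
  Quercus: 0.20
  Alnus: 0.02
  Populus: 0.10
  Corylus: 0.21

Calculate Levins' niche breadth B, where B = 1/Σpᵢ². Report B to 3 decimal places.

5.097

Σpᵢ² = 0.22² + 0.02² + 0.23² + 0.20² + 0.02² + 0.10² + 0.21² = 0.0484 + 0.0004 + 0.0529 + 0.0400 + 0.0004 + 0.0100 + 0.0441 = 0.1962
B = 1 / 0.1962 = 5.09684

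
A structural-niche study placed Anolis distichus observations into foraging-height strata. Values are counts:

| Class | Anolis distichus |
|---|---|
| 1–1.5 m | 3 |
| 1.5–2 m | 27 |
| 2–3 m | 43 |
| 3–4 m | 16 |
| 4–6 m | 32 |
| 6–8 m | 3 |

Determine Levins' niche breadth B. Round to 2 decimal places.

Proportions for Anolis distichus (n=124): 3/124=0.0242, 27/124=0.2177, 43/124=0.3468, 16/124=0.1290, 32/124=0.2581, 3/124=0.0242
Σpᵢ² = 0.0242² + 0.2177² + 0.3468² + 0.1290² + 0.2581² + 0.0242² = 0.000586 + 0.047393 + 0.120270 + 0.016641 + 0.066616 + 0.000586 = 0.252092
B = 1 / 0.252092 = 3.9668

3.97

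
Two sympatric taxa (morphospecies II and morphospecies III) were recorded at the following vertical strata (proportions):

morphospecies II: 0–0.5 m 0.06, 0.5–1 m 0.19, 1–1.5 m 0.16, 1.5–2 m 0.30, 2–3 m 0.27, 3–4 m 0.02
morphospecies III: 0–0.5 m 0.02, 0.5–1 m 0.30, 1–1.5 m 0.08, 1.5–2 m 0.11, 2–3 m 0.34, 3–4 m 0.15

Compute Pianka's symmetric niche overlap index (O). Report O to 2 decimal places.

Σ p₁ᵢp₂ᵢ = 0.0012 + 0.0570 + 0.0128 + 0.0330 + 0.0918 + 0.0030 = 0.1988
Σp_1ᵢ² = 0.06² + 0.19² + 0.16² + 0.30² + 0.27² + 0.02² = 0.0036 + 0.0361 + 0.0256 + 0.0900 + 0.0729 + 0.0004 = 0.2286
Σp_2ᵢ² = 0.02² + 0.30² + 0.08² + 0.11² + 0.34² + 0.15² = 0.0004 + 0.0900 + 0.0064 + 0.0121 + 0.1156 + 0.0225 = 0.2470
O = 0.1988 / √(0.2286 × 0.2470) = 0.1988 / 0.23762 = 0.8366

0.84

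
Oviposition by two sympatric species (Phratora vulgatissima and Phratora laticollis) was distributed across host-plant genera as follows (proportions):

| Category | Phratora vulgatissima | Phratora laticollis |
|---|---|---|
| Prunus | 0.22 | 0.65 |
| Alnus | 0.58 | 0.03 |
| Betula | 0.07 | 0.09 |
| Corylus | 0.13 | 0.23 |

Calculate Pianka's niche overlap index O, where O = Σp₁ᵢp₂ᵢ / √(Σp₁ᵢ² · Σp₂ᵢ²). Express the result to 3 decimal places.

0.443

Σ p₁ᵢp₂ᵢ = 0.1430 + 0.0174 + 0.0063 + 0.0299 = 0.1966
Σp_1ᵢ² = 0.22² + 0.58² + 0.07² + 0.13² = 0.0484 + 0.3364 + 0.0049 + 0.0169 = 0.4066
Σp_2ᵢ² = 0.65² + 0.03² + 0.09² + 0.23² = 0.4225 + 0.0009 + 0.0081 + 0.0529 = 0.4844
O = 0.1966 / √(0.4066 × 0.4844) = 0.1966 / 0.443798 = 0.44299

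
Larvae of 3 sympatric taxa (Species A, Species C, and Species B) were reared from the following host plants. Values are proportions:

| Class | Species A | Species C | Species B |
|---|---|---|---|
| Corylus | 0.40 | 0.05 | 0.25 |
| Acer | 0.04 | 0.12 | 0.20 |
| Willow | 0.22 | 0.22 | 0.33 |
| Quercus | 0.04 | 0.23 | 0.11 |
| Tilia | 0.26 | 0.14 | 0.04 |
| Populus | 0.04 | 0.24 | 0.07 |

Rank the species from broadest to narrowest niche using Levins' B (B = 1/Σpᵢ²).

Species C > Species B > Species A

Σp_Aᵢ² = 0.40² + 0.04² + 0.22² + 0.04² + 0.26² + 0.04² = 0.1600 + 0.0016 + 0.0484 + 0.0016 + 0.0676 + 0.0016 = 0.2808
B_A = 1 / 0.2808 = 3.5613
Σp_Cᵢ² = 0.05² + 0.12² + 0.22² + 0.23² + 0.14² + 0.24² = 0.0025 + 0.0144 + 0.0484 + 0.0529 + 0.0196 + 0.0576 = 0.1954
B_C = 1 / 0.1954 = 5.1177
Σp_Bᵢ² = 0.25² + 0.20² + 0.33² + 0.11² + 0.04² + 0.07² = 0.0625 + 0.0400 + 0.1089 + 0.0121 + 0.0016 + 0.0049 = 0.2300
B_B = 1 / 0.2300 = 4.3478
Ranking by B (broadest → narrowest): Species C (5.12) > Species B (4.35) > Species A (3.56)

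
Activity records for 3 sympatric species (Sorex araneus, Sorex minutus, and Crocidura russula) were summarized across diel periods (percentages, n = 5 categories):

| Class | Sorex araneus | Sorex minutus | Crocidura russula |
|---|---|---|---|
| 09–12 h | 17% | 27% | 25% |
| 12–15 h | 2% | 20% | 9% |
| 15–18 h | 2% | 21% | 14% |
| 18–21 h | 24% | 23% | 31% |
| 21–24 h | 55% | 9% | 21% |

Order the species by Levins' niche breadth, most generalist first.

Sorex minutus > Crocidura russula > Sorex araneus

Convert percentages to proportions (divide by 100).
Σp_aranᵢ² = 0.17² + 0.02² + 0.02² + 0.24² + 0.55² = 0.0289 + 0.0004 + 0.0004 + 0.0576 + 0.3025 = 0.3898
B_aran = 1 / 0.3898 = 2.5654
Σp_minuᵢ² = 0.27² + 0.20² + 0.21² + 0.23² + 0.09² = 0.0729 + 0.0400 + 0.0441 + 0.0529 + 0.0081 = 0.2180
B_minu = 1 / 0.2180 = 4.5872
Σp_russᵢ² = 0.25² + 0.09² + 0.14² + 0.31² + 0.21² = 0.0625 + 0.0081 + 0.0196 + 0.0961 + 0.0441 = 0.2304
B_russ = 1 / 0.2304 = 4.3403
Ranking by B (broadest → narrowest): Sorex minutus (4.59) > Crocidura russula (4.34) > Sorex araneus (2.57)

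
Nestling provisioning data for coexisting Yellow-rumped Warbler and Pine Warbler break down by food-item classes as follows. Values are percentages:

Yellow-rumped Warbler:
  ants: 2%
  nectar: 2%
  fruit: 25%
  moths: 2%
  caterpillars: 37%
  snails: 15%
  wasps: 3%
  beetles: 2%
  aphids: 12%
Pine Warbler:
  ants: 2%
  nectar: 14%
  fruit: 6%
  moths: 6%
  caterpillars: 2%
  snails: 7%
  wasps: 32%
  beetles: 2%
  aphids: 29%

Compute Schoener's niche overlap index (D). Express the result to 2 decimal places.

Convert percentages to proportions (divide by 100).
Σ|p₁ᵢ − p₂ᵢ| = 0.00 + 0.12 + 0.19 + 0.04 + 0.35 + 0.08 + 0.29 + 0.00 + 0.17 = 1.24
D = 1 − ½ × 1.24 = 1 − 0.620 = 0.3800

0.38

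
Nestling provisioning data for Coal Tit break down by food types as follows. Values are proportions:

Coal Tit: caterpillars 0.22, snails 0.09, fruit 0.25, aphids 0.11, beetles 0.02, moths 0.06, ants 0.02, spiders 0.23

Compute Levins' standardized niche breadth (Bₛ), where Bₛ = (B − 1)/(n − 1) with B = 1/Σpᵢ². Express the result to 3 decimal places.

Σpᵢ² = 0.22² + 0.09² + 0.25² + 0.11² + 0.02² + 0.06² + 0.02² + 0.23² = 0.0484 + 0.0081 + 0.0625 + 0.0121 + 0.0004 + 0.0036 + 0.0004 + 0.0529 = 0.1884
B = 1 / 0.1884 = 5.30786
Bₛ = (B − 1)/(n − 1) = (5.30786 − 1)/(8 − 1) = 4.30786/7 = 0.61541

0.615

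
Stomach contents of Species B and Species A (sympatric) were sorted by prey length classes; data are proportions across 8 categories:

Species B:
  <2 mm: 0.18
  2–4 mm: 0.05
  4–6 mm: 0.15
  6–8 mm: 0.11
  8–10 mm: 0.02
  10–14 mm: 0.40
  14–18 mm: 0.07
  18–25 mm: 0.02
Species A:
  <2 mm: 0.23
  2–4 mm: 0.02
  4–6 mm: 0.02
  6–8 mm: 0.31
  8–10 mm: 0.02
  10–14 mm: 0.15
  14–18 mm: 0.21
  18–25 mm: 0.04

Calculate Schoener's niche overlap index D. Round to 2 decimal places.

Σ|p₁ᵢ − p₂ᵢ| = 0.05 + 0.03 + 0.13 + 0.20 + 0.00 + 0.25 + 0.14 + 0.02 = 0.82
D = 1 − ½ × 0.82 = 1 − 0.410 = 0.5900

0.59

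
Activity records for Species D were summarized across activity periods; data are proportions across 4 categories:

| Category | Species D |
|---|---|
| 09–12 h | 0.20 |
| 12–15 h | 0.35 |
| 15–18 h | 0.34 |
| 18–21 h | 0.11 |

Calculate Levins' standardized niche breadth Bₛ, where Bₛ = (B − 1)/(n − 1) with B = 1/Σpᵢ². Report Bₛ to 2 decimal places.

Σpᵢ² = 0.20² + 0.35² + 0.34² + 0.11² = 0.0400 + 0.1225 + 0.1156 + 0.0121 = 0.2902
B = 1 / 0.2902 = 3.4459
Bₛ = (B − 1)/(n − 1) = (3.4459 − 1)/(4 − 1) = 2.4459/3 = 0.8153

0.82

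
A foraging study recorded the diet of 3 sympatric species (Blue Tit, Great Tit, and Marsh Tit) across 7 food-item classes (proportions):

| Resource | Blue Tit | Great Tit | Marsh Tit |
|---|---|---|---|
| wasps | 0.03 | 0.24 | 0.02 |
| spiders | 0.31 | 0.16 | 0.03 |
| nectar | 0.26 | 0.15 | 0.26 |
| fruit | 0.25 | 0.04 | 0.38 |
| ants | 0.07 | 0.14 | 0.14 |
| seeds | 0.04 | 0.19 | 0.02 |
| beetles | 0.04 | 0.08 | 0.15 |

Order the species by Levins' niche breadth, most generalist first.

Σp_Blueᵢ² = 0.03² + 0.31² + 0.26² + 0.25² + 0.07² + 0.04² + 0.04² = 0.0009 + 0.0961 + 0.0676 + 0.0625 + 0.0049 + 0.0016 + 0.0016 = 0.2352
B_Blue = 1 / 0.2352 = 4.2517
Σp_Greaᵢ² = 0.24² + 0.16² + 0.15² + 0.04² + 0.14² + 0.19² + 0.08² = 0.0576 + 0.0256 + 0.0225 + 0.0016 + 0.0196 + 0.0361 + 0.0064 = 0.1694
B_Grea = 1 / 0.1694 = 5.9032
Σp_Marsᵢ² = 0.02² + 0.03² + 0.26² + 0.38² + 0.14² + 0.02² + 0.15² = 0.0004 + 0.0009 + 0.0676 + 0.1444 + 0.0196 + 0.0004 + 0.0225 = 0.2558
B_Mars = 1 / 0.2558 = 3.9093
Ranking by B (broadest → narrowest): Great Tit (5.90) > Blue Tit (4.25) > Marsh Tit (3.91)

Great Tit > Blue Tit > Marsh Tit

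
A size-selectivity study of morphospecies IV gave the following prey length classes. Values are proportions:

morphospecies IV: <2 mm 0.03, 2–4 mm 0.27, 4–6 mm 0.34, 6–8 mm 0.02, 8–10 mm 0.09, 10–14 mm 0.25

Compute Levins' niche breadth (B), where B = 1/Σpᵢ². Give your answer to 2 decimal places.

Σpᵢ² = 0.03² + 0.27² + 0.34² + 0.02² + 0.09² + 0.25² = 0.0009 + 0.0729 + 0.1156 + 0.0004 + 0.0081 + 0.0625 = 0.2604
B = 1 / 0.2604 = 3.8402

3.84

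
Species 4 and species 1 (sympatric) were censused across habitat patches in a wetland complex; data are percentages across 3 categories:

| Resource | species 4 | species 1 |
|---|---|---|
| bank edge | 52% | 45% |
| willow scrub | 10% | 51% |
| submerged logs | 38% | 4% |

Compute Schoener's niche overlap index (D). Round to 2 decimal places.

0.59

Convert percentages to proportions (divide by 100).
Σ|p₁ᵢ − p₂ᵢ| = 0.07 + 0.41 + 0.34 = 0.82
D = 1 − ½ × 0.82 = 1 − 0.410 = 0.5900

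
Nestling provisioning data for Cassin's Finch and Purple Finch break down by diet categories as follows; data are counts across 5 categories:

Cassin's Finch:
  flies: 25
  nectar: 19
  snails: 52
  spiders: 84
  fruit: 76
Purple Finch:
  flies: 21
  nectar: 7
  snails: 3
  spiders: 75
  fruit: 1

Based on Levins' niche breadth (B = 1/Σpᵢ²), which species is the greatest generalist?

Cassin's Finch

Proportions for Cassin's Finch (n=256): 25/256=0.0977, 19/256=0.0742, 52/256=0.2031, 84/256=0.3281, 76/256=0.2969
Proportions for Purple Finch (n=107): 21/107=0.1963, 7/107=0.0654, 3/107=0.0280, 75/107=0.7009, 1/107=0.0093
Σp_Cassᵢ² = 0.0977² + 0.0742² + 0.2031² + 0.3281² + 0.2969² = 0.009545 + 0.005506 + 0.041250 + 0.107650 + 0.088150 = 0.252101
B_Cass = 1 / 0.252101 = 3.9667
Σp_Purpᵢ² = 0.1963² + 0.0654² + 0.0280² + 0.7009² + 0.0093² = 0.038534 + 0.004277 + 0.000784 + 0.491261 + 0.000086 = 0.534942
B_Purp = 1 / 0.534942 = 1.8694
Highest B → broadest niche (most generalist): Cassin's Finch (B = 3.97).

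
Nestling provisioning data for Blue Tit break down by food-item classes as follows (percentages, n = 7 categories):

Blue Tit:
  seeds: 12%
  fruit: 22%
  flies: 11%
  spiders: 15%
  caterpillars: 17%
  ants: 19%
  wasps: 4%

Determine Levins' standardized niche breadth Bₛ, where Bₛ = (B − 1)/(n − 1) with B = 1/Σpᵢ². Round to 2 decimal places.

Convert percentages to proportions (divide by 100).
Σpᵢ² = 0.12² + 0.22² + 0.11² + 0.15² + 0.17² + 0.19² + 0.04² = 0.0144 + 0.0484 + 0.0121 + 0.0225 + 0.0289 + 0.0361 + 0.0016 = 0.1640
B = 1 / 0.1640 = 6.0976
Bₛ = (B − 1)/(n − 1) = (6.0976 − 1)/(7 − 1) = 5.0976/6 = 0.8496

0.85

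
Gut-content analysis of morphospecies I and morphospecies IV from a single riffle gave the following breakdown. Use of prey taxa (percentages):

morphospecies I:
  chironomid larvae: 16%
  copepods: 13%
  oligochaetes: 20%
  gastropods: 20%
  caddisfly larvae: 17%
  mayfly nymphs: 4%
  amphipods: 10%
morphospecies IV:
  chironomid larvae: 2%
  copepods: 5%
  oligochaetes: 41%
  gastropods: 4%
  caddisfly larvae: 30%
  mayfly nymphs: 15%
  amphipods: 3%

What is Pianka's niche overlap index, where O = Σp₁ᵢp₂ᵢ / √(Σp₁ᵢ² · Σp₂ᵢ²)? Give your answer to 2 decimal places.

Convert percentages to proportions (divide by 100).
Σ p₁ᵢp₂ᵢ = 0.0032 + 0.0065 + 0.0820 + 0.0080 + 0.0510 + 0.0060 + 0.0030 = 0.1597
Σp_1ᵢ² = 0.16² + 0.13² + 0.20² + 0.20² + 0.17² + 0.04² + 0.10² = 0.0256 + 0.0169 + 0.0400 + 0.0400 + 0.0289 + 0.0016 + 0.0100 = 0.1630
Σp_2ᵢ² = 0.02² + 0.05² + 0.41² + 0.04² + 0.30² + 0.15² + 0.03² = 0.0004 + 0.0025 + 0.1681 + 0.0016 + 0.0900 + 0.0225 + 0.0009 = 0.2860
O = 0.1597 / √(0.1630 × 0.2860) = 0.1597 / 0.21591 = 0.7397

0.74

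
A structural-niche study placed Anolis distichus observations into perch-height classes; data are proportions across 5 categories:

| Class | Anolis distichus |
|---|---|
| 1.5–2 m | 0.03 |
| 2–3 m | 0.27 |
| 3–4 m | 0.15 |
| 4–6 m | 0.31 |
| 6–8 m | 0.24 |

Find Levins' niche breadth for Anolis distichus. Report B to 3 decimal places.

Σpᵢ² = 0.03² + 0.27² + 0.15² + 0.31² + 0.24² = 0.0009 + 0.0729 + 0.0225 + 0.0961 + 0.0576 = 0.2500
B = 1 / 0.2500 = 4.00000

4.000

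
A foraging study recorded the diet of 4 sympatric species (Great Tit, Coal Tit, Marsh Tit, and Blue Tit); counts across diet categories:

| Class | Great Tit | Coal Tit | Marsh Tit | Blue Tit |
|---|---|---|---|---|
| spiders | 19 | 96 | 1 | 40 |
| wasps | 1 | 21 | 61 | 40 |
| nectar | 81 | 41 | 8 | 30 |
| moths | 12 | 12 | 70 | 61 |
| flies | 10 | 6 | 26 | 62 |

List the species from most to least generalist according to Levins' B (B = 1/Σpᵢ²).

Blue Tit > Marsh Tit > Coal Tit > Great Tit

Proportions for Great Tit (n=123): 19/123=0.1545, 1/123=0.0081, 81/123=0.6585, 12/123=0.0976, 10/123=0.0813
Proportions for Coal Tit (n=176): 96/176=0.5455, 21/176=0.1193, 41/176=0.2330, 12/176=0.0682, 6/176=0.0341
Proportions for Marsh Tit (n=166): 1/166=0.0060, 61/166=0.3675, 8/166=0.0482, 70/166=0.4217, 26/166=0.1566
Proportions for Blue Tit (n=233): 40/233=0.1717, 40/233=0.1717, 30/233=0.1288, 61/233=0.2618, 62/233=0.2661
Σp_Greaᵢ² = 0.1545² + 0.0081² + 0.6585² + 0.0976² + 0.0813² = 0.023870 + 0.000066 + 0.433622 + 0.009526 + 0.006610 = 0.473694
B_Grea = 1 / 0.473694 = 2.1111
Σp_Coalᵢ² = 0.5455² + 0.1193² + 0.2330² + 0.0682² + 0.0341² = 0.297570 + 0.014232 + 0.054289 + 0.004651 + 0.001163 = 0.371905
B_Coal = 1 / 0.371905 = 2.6889
Σp_Marsᵢ² = 0.0060² + 0.3675² + 0.0482² + 0.4217² + 0.1566² = 0.000036 + 0.135056 + 0.002323 + 0.177831 + 0.024524 = 0.339770
B_Mars = 1 / 0.339770 = 2.9432
Σp_Blueᵢ² = 0.1717² + 0.1717² + 0.1288² + 0.2618² + 0.2661² = 0.029481 + 0.029481 + 0.016589 + 0.068539 + 0.070809 = 0.214899
B_Blue = 1 / 0.214899 = 4.6533
Ranking by B (broadest → narrowest): Blue Tit (4.65) > Marsh Tit (2.94) > Coal Tit (2.69) > Great Tit (2.11)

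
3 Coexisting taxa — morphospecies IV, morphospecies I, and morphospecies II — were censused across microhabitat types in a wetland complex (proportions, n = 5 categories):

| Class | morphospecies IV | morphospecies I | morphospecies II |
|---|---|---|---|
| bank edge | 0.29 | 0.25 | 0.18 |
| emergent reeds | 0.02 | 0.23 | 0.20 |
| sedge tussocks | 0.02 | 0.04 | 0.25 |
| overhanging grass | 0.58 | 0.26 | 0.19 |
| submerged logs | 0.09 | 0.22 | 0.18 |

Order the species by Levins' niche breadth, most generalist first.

morphospecies II > morphospecies I > morphospecies IV

Σp_IVᵢ² = 0.29² + 0.02² + 0.02² + 0.58² + 0.09² = 0.0841 + 0.0004 + 0.0004 + 0.3364 + 0.0081 = 0.4294
B_IV = 1 / 0.4294 = 2.3288
Σp_Iᵢ² = 0.25² + 0.23² + 0.04² + 0.26² + 0.22² = 0.0625 + 0.0529 + 0.0016 + 0.0676 + 0.0484 = 0.2330
B_I = 1 / 0.2330 = 4.2918
Σp_IIᵢ² = 0.18² + 0.20² + 0.25² + 0.19² + 0.18² = 0.0324 + 0.0400 + 0.0625 + 0.0361 + 0.0324 = 0.2034
B_II = 1 / 0.2034 = 4.9164
Ranking by B (broadest → narrowest): morphospecies II (4.92) > morphospecies I (4.29) > morphospecies IV (2.33)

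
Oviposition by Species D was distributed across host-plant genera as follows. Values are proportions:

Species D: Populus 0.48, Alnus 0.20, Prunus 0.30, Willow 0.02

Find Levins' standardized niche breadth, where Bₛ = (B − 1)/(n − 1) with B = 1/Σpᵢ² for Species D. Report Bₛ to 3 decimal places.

0.591

Σpᵢ² = 0.48² + 0.20² + 0.30² + 0.02² = 0.2304 + 0.0400 + 0.0900 + 0.0004 = 0.3608
B = 1 / 0.3608 = 2.77162
Bₛ = (B − 1)/(n − 1) = (2.77162 − 1)/(4 − 1) = 1.77162/3 = 0.59054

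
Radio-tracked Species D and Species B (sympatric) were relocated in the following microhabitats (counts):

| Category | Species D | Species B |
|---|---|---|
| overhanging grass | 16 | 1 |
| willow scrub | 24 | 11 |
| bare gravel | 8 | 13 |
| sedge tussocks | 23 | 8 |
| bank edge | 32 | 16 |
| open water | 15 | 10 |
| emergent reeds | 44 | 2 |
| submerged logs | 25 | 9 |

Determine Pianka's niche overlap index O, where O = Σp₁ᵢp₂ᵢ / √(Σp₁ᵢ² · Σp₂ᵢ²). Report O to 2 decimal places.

Proportions for Species D (n=187): 16/187=0.0856, 24/187=0.1283, 8/187=0.0428, 23/187=0.1230, 32/187=0.1711, 15/187=0.0802, 44/187=0.2353, 25/187=0.1337
Proportions for Species B (n=70): 1/70=0.0143, 11/70=0.1571, 13/70=0.1857, 8/70=0.1143, 16/70=0.2286, 10/70=0.1429, 2/70=0.0286, 9/70=0.1286
Σ p₁ᵢp₂ᵢ = 0.001224 + 0.020156 + 0.007948 + 0.014059 + 0.039113 + 0.011461 + 0.006730 + 0.017194 = 0.117885
Σp_1ᵢ² = 0.0856² + 0.1283² + 0.0428² + 0.1230² + 0.1711² + 0.0802² + 0.2353² + 0.1337² = 0.007327 + 0.016461 + 0.001832 + 0.015129 + 0.029275 + 0.006432 + 0.055366 + 0.017876 = 0.149698
Σp_2ᵢ² = 0.0143² + 0.1571² + 0.1857² + 0.1143² + 0.2286² + 0.1429² + 0.0286² + 0.1286² = 0.000204 + 0.024680 + 0.034484 + 0.013064 + 0.052258 + 0.020420 + 0.000818 + 0.016538 = 0.162466
O = 0.117885 / √(0.149698 × 0.162466) = 0.117885 / 0.1559514 = 0.7559

0.76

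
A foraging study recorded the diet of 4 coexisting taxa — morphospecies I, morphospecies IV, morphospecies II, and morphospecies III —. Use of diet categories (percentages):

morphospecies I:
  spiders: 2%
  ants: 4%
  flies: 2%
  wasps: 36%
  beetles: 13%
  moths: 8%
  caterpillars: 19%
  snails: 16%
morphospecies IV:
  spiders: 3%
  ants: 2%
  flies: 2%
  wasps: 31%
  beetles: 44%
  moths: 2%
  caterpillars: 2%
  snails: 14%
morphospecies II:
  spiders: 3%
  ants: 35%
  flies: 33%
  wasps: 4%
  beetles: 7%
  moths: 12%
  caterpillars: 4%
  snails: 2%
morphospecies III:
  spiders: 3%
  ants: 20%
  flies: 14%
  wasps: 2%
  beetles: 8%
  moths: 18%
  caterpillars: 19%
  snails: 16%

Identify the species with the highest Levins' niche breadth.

morphospecies III

Convert percentages to proportions (divide by 100).
Σp_Iᵢ² = 0.02² + 0.04² + 0.02² + 0.36² + 0.13² + 0.08² + 0.19² + 0.16² = 0.0004 + 0.0016 + 0.0004 + 0.1296 + 0.0169 + 0.0064 + 0.0361 + 0.0256 = 0.2170
B_I = 1 / 0.2170 = 4.6083
Σp_IVᵢ² = 0.03² + 0.02² + 0.02² + 0.31² + 0.44² + 0.02² + 0.02² + 0.14² = 0.0009 + 0.0004 + 0.0004 + 0.0961 + 0.1936 + 0.0004 + 0.0004 + 0.0196 = 0.3118
B_IV = 1 / 0.3118 = 3.2072
Σp_IIᵢ² = 0.03² + 0.35² + 0.33² + 0.04² + 0.07² + 0.12² + 0.04² + 0.02² = 0.0009 + 0.1225 + 0.1089 + 0.0016 + 0.0049 + 0.0144 + 0.0016 + 0.0004 = 0.2552
B_II = 1 / 0.2552 = 3.9185
Σp_IIIᵢ² = 0.03² + 0.20² + 0.14² + 0.02² + 0.08² + 0.18² + 0.19² + 0.16² = 0.0009 + 0.0400 + 0.0196 + 0.0004 + 0.0064 + 0.0324 + 0.0361 + 0.0256 = 0.1614
B_III = 1 / 0.1614 = 6.1958
Highest B → broadest niche (most generalist): morphospecies III (B = 6.20).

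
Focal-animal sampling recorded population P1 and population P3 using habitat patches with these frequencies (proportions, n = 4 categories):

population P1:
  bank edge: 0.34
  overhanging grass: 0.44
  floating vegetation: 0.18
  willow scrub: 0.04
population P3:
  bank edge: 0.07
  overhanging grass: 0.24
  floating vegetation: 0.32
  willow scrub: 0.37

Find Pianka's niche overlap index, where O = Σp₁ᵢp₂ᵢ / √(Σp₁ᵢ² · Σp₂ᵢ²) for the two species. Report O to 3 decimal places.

Σ p₁ᵢp₂ᵢ = 0.0238 + 0.1056 + 0.0576 + 0.0148 = 0.2018
Σp_1ᵢ² = 0.34² + 0.44² + 0.18² + 0.04² = 0.1156 + 0.1936 + 0.0324 + 0.0016 = 0.3432
Σp_2ᵢ² = 0.07² + 0.24² + 0.32² + 0.37² = 0.0049 + 0.0576 + 0.1024 + 0.1369 = 0.3018
O = 0.2018 / √(0.3432 × 0.3018) = 0.2018 / 0.321835 = 0.62703

0.627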